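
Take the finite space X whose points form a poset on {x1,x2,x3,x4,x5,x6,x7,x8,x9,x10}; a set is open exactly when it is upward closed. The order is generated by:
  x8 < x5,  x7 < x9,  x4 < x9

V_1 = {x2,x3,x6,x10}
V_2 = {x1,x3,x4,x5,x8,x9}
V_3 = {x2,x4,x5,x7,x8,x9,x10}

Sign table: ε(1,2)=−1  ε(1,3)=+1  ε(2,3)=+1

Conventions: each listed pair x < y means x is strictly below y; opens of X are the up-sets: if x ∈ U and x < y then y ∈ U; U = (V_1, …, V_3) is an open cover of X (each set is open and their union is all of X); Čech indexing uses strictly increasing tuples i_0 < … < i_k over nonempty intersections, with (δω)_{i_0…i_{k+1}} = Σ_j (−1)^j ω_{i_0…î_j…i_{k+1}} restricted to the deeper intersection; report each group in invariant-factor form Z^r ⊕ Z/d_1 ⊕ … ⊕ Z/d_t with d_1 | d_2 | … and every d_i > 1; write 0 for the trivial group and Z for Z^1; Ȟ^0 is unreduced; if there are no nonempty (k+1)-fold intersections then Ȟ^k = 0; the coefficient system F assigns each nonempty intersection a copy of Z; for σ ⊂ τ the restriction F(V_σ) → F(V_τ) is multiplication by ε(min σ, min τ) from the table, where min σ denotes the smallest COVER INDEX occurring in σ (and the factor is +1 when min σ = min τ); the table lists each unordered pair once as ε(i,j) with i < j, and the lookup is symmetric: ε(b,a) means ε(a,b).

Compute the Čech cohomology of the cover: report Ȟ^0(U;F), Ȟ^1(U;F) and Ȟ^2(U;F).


nerve simplices:
  V12={x3} V13={x2,x10} V23={x4,x5,x8,x9}
C dims 3,3; δ0: rk 3, SNF 1^2·2
degree 0: 3−3−0 = 0 → Ȟ^0 ≅ 0
degree 1: 3−0−3 = 0 plus torsion [2] → Ȟ^1 ≅ Z/2
degree 2: 0−0−0 = 0 → Ȟ^2 ≅ 0

Ȟ^0(U;F) ≅ 0, Ȟ^1(U;F) ≅ Z/2, Ȟ^2(U;F) ≅ 0


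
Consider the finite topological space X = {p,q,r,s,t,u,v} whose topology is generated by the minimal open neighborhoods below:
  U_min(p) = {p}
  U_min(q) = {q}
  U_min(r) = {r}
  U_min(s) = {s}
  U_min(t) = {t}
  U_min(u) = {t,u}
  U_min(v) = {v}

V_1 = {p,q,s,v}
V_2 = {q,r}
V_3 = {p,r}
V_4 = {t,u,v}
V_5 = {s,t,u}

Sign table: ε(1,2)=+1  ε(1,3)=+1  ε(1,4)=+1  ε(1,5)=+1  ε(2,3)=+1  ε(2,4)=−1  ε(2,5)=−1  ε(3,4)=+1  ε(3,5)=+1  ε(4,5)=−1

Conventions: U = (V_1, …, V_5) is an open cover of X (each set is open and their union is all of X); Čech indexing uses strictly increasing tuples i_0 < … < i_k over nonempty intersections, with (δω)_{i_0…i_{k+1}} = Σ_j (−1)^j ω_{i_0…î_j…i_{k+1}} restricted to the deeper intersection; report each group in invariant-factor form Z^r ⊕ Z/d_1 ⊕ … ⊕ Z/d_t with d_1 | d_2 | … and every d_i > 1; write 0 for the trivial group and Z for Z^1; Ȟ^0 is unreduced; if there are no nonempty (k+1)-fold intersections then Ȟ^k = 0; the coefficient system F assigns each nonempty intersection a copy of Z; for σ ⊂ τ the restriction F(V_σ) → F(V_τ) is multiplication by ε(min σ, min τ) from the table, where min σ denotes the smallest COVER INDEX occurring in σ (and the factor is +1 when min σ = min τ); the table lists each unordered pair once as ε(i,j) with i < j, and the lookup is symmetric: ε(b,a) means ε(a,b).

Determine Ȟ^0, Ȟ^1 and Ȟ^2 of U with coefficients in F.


nerve of the cover:
  V12={q} V13={p} V14={v} V15={s} V23={r} V45={t,u}
C dims 5,6; δ0: rk 5, SNF 1^4·2
Ȟ^0 = (5 − 5) − 0 = 0, so Ȟ^0 ≅ 0
Ȟ^1 = (6 − 0) − 5 = 1 plus torsion [2], so Ȟ^1 ≅ Z ⊕ Z/2
Ȟ^2 = (0 − 0) − 0 = 0, so Ȟ^2 ≅ 0

Ȟ^0(U;F) ≅ 0, Ȟ^1(U;F) ≅ Z ⊕ Z/2 and Ȟ^2(U;F) ≅ 0


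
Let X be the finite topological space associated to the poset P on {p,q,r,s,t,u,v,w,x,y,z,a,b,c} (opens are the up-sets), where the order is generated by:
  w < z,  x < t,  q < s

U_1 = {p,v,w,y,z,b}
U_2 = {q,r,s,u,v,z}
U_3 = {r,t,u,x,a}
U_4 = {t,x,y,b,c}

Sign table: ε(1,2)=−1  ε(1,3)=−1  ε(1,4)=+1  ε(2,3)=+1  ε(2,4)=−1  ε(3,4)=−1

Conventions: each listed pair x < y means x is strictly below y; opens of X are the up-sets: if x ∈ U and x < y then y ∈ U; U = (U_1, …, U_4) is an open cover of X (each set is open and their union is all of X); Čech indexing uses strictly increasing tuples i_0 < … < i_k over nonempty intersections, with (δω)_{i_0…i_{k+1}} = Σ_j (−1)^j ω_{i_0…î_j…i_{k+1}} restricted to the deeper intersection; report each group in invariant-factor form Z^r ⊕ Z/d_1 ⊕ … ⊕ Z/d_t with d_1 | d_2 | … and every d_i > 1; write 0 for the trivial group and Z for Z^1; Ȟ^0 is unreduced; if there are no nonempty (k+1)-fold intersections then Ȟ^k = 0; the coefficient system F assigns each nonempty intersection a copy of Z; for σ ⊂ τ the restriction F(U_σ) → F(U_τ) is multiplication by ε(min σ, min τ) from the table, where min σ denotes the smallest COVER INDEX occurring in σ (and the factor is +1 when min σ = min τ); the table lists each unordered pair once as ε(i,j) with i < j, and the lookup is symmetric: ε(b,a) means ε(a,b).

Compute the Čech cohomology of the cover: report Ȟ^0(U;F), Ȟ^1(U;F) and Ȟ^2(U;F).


Ȟ^0 = Z, Ȟ^1 = Z, Ȟ^2 = 0

cover nerve:
  U12={v,z} U14={y,b} U23={r,u} U34={t,x}
C dims 4,4; δ0: rk 3, SNF 1^3
Ȟ^0: (4−3)−0=1 ⇒ Z
Ȟ^1: (4−0)−3=1 ⇒ Z
Ȟ^2: (0−0)−0=0 ⇒ 0


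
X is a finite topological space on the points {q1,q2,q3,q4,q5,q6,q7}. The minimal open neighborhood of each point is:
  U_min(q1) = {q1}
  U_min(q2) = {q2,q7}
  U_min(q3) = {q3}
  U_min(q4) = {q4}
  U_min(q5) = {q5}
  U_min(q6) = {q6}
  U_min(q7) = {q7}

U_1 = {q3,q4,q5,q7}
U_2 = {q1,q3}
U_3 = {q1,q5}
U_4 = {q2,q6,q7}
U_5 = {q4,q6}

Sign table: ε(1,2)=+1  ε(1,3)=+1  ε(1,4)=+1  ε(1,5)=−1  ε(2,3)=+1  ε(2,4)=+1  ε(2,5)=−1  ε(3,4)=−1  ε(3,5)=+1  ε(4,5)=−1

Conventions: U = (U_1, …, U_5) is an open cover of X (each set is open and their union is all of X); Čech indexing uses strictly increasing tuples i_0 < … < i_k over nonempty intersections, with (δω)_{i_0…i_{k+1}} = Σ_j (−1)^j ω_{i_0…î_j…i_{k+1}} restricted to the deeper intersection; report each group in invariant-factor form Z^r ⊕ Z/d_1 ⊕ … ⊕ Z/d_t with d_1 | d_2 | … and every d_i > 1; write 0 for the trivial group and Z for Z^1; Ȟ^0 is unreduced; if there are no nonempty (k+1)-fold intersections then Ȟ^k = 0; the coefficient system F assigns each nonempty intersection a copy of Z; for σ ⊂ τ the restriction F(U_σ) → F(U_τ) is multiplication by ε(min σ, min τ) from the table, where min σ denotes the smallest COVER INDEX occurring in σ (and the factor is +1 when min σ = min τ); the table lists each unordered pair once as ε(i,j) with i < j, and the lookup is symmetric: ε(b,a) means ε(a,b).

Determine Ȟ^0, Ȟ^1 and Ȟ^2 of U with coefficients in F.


Ȟ^0 = Z, Ȟ^1 = Z^2, Ȟ^2 = 0

nerve simplices:
  U12={q3} U13={q5} U14={q7} U15={q4} U23={q1} U45={q6}
C dims 5,6; δ0: rk 4, SNF 1^4
degree 0: 5−4−0 = 1 → Ȟ^0 ≅ Z
degree 1: 6−0−4 = 2 → Ȟ^1 ≅ Z^2
degree 2: 0−0−0 = 0 → Ȟ^2 ≅ 0


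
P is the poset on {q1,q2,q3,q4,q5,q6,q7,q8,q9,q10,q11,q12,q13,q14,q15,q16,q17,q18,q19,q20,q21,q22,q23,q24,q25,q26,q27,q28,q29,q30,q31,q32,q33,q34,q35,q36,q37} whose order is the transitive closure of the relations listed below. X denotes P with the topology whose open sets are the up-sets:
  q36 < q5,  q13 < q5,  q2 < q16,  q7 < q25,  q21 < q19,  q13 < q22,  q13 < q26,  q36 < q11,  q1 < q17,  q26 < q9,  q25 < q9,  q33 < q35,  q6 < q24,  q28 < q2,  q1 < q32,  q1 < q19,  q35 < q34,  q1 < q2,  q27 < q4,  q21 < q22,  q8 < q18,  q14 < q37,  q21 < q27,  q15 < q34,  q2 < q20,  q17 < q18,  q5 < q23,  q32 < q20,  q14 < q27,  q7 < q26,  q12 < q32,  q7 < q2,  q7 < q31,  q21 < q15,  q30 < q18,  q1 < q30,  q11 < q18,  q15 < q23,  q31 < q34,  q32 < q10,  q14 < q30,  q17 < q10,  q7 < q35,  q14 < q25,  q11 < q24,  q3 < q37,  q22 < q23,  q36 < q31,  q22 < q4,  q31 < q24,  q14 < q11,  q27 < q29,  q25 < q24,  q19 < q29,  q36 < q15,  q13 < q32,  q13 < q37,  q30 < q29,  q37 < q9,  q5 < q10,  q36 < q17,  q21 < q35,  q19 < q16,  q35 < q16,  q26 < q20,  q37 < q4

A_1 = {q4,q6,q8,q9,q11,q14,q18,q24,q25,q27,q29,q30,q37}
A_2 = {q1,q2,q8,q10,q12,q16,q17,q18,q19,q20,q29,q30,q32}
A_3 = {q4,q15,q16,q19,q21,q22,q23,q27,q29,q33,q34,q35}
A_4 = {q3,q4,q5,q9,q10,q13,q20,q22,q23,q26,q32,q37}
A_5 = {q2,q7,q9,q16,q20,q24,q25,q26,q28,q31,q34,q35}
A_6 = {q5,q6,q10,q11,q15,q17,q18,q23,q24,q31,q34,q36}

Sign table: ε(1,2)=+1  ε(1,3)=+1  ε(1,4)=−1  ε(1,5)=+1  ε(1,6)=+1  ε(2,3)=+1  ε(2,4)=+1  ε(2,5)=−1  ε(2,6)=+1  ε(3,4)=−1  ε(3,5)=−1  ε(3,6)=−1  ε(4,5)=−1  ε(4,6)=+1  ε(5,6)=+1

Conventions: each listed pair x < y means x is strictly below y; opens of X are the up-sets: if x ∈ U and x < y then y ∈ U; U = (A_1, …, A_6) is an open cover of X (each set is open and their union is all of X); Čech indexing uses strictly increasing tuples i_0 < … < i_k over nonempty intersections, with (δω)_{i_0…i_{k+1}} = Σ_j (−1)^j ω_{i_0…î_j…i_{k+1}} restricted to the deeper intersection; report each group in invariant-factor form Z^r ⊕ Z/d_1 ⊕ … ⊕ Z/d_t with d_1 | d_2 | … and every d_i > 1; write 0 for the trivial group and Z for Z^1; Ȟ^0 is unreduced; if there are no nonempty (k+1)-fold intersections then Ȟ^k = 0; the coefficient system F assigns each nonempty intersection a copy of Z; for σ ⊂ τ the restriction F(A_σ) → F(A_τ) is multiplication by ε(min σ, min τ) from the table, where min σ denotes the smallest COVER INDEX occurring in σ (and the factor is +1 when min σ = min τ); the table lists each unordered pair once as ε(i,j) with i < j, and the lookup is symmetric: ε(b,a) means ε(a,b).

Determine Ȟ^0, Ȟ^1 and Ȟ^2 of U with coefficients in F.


Ȟ^0 = 0, Ȟ^1 = Z/2 and Ȟ^2 = Z

cover nerve:
  A12={q8,q18,q29,q30} A13={q4,q27,q29} A14={q4,q9,q37} A15={q9,q24,q25} A16={q6,q11,q18,q24} A23={q16,q19,q29} A24={q10,q20,q32} A25={q2,q16,q20} A26={q10,q17,q18} A34={q4,q22,q23} A35={q16,q34,q35} A36={q15,q23,q34} A45={q9,q20,q26} A46={q5,q10,q23} A56={q24,q31,q34}
  A123={q29} A126={q18} A134={q4} A145={q9} A156={q24} A235={q16} A245={q20} A246={q10} A346={q23} A356={q34}
C dims 6,15,10; δ0: rk 6, SNF 1^5·2; δ1: rk 9, SNF 1^9
Ȟ^0: (6−6)−0=0 ⇒ 0
Ȟ^1: (15−9)−6=0 plus torsion [2] ⇒ Z/2
Ȟ^2: (10−0)−9=1 ⇒ Z


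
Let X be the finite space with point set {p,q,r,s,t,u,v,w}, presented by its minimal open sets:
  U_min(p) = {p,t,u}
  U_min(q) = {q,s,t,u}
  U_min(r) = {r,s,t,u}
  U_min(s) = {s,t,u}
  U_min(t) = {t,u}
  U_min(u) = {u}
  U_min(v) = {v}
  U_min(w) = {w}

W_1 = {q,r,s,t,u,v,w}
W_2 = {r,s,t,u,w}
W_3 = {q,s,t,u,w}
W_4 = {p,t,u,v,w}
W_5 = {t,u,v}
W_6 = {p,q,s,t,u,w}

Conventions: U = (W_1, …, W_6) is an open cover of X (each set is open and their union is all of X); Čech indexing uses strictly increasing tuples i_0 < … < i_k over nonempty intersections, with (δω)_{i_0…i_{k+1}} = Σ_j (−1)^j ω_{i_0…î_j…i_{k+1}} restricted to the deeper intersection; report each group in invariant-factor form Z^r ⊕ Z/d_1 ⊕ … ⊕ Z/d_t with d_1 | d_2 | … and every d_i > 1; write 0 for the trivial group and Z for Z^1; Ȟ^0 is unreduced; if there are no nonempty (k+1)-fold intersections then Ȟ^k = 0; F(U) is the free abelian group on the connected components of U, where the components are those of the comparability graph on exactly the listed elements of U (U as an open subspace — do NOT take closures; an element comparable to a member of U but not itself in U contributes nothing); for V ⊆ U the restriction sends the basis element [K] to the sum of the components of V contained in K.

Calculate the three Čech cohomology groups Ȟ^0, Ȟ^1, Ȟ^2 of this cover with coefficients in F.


Ȟ^0 ≅ Z^3,  Ȟ^1 ≅ 0,  Ȟ^2 ≅ 0

cover nerve:
  W12={r,s,t,u,w} W13={q,s,t,u,w} W14={t,u,v,w} W15={t,u,v} W16={q,s,t,u,w} W23={s,t,u,w} W24={t,u,w} W25={t,u} W26={s,t,u,w} W34={t,u,w} W35={t,u} W36={q,s,t,u,w} W45={t,u,v} W46={p,t,u,w} W56={t,u}
  W123={s,t,u,w} W124={t,u,w} W125={t,u} W126={s,t,u,w} W134={t,u,w} W135={t,u} W136={q,s,t,u,w} W145={t,u,v} W146={t,u,w} W156={t,u} W234={t,u,w} W235={t,u} W236={s,t,u,w} W245={t,u} W246={t,u,w} W256={t,u} W345={t,u} W346={t,u,w} W356={t,u} W456={t,u}
  W1234={t,u,w} W1235={t,u} W1236={s,t,u,w} W1245={t,u} W1246={t,u,w} W1256={t,u} W1345={t,u} W1346={t,u,w} W1356={t,u} W1456={t,u} W2345={t,u} W2346={t,u,w} W2356={t,u} W2456={t,u} W3456={t,u}
  W12345={t,u} W12346={t,u,w} W12356={t,u} W12456={t,u} W13456={t,u} W23456={t,u}
  W123456={t,u}
components per intersection:
  W1: {q,r,s,t,u} {v} {w}
  W2: {r,s,t,u} {w}
  W3: {q,s,t,u} {w}
  W4: {p,t,u} {v} {w}
  W5: {t,u} {v}
  W6: {p,q,s,t,u} {w}
  W12: {r,s,t,u} {w}
  W13: {q,s,t,u} {w}
  W14: {t,u} {v} {w}
  W15: {t,u} {v}
  W16: {q,s,t,u} {w}
  W23: {s,t,u} {w}
  W24: {t,u} {w}
  W25: {t,u}
  W26: {s,t,u} {w}
  W34: {t,u} {w}
  W35: {t,u}
  W36: {q,s,t,u} {w}
  W45: {t,u} {v}
  W46: {p,t,u} {w}
  W56: {t,u}
  W123: {s,t,u} {w}
  W124: {t,u} {w}
  W125: {t,u}
  W126: {s,t,u} {w}
  W134: {t,u} {w}
  W135: {t,u}
  W136: {q,s,t,u} {w}
  W145: {t,u} {v}
  W146: {t,u} {w}
  W156: {t,u}
  W234: {t,u} {w}
  W235: {t,u}
  W236: {s,t,u} {w}
  W245: {t,u}
  W246: {t,u} {w}
  W256: {t,u}
  W345: {t,u}
  W346: {t,u} {w}
  W356: {t,u}
  W456: {t,u}
  W1234: {t,u} {w}
  W1235: {t,u}
  W1236: {s,t,u} {w}
  W1245: {t,u}
  W1246: {t,u} {w}
  W1256: {t,u}
  W1345: {t,u}
  W1346: {t,u} {w}
  W1356: {t,u}
  W1456: {t,u}
  W2345: {t,u}
  W2346: {t,u} {w}
  W2356: {t,u}
  W2456: {t,u}
  W3456: {t,u}
  W12345: {t,u}
  W12346: {t,u} {w}
  W12356: {t,u}
  W12456: {t,u}
  W13456: {t,u}
  W23456: {t,u}
  W123456: {t,u}
C dims 14,28,31,20; δ0: rk 11, SNF 1^11; δ1: rk 17, SNF 1^17; δ2: rk 14, SNF 1^14
Ȟ^0: (14−11)−0=3 ⇒ Z^3
Ȟ^1: (28−17)−11=0 ⇒ 0
Ȟ^2: (31−14)−17=0 ⇒ 0


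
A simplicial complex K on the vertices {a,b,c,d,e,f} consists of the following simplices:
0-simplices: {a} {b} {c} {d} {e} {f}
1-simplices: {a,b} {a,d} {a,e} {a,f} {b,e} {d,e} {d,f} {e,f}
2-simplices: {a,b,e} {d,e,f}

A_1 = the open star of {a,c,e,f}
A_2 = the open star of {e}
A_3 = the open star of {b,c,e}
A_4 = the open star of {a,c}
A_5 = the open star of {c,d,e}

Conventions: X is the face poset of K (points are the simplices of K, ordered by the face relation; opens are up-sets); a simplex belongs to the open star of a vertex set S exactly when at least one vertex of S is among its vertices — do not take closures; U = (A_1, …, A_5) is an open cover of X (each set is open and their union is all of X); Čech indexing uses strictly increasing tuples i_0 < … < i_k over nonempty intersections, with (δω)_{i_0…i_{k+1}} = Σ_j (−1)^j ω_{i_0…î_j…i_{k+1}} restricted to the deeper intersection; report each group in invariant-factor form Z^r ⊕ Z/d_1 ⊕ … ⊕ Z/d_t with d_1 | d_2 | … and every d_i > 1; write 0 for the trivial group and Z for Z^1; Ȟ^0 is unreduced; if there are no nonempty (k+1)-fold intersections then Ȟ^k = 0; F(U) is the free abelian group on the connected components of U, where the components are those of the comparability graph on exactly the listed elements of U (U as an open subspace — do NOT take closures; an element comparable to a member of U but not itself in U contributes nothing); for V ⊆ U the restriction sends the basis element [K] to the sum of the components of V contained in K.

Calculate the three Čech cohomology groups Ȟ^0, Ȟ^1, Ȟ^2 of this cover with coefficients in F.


nerve simplices:
  A1={{a},{c},{e},{f},{a,b},{a,d},{a,e},{a,f},{b,e},{d,e},{d,f},{e,f},{a,b,e},{d,e,f}} A2={{e},{a,e},{b,e},{d,e},{e,f},{a,b,e},{d,e,f}} A3={{b},{c},{e},{a,b},{a,e},{b,e},{d,e},{e,f},{a,b,e},{d,e,f}} A4={{a},{c},{a,b},{a,d},{a,e},{a,f},{a,b,e}} A5={{c},{d},{e},{a,d},{a,e},{b,e},{d,e},{d,f},{e,f},{a,b,e},{d,e,f}}
  A12={{e},{a,e},{b,e},{d,e},{e,f},{a,b,e},{d,e,f}} A13={{c},{e},{a,b},{a,e},{b,e},{d,e},{e,f},{a,b,e},{d,e,f}} A14={{a},{c},{a,b},{a,d},{a,e},{a,f},{a,b,e}} A15={{c},{e},{a,d},{a,e},{b,e},{d,e},{d,f},{e,f},{a,b,e},{d,e,f}} A23={{e},{a,e},{b,e},{d,e},{e,f},{a,b,e},{d,e,f}} A24={{a,e},{a,b,e}} A25={{e},{a,e},{b,e},{d,e},{e,f},{a,b,e},{d,e,f}} A34={{c},{a,b},{a,e},{a,b,e}} A35={{c},{e},{a,e},{b,e},{d,e},{e,f},{a,b,e},{d,e,f}} A45={{c},{a,d},{a,e},{a,b,e}}
  A123={{e},{a,e},{b,e},{d,e},{e,f},{a,b,e},{d,e,f}} A124={{a,e},{a,b,e}} A125={{e},{a,e},{b,e},{d,e},{e,f},{a,b,e},{d,e,f}} A134={{c},{a,b},{a,e},{a,b,e}} A135={{c},{e},{a,e},{b,e},{d,e},{e,f},{a,b,e},{d,e,f}} A145={{c},{a,d},{a,e},{a,b,e}} A234={{a,e},{a,b,e}} A235={{e},{a,e},{b,e},{d,e},{e,f},{a,b,e},{d,e,f}} A245={{a,e},{a,b,e}} A345={{c},{a,e},{a,b,e}}
  A1234={{a,e},{a,b,e}} A1235={{e},{a,e},{b,e},{d,e},{e,f},{a,b,e},{d,e,f}} A1245={{a,e},{a,b,e}} A1345={{c},{a,e},{a,b,e}} A2345={{a,e},{a,b,e}}
  A12345={{a,e},{a,b,e}}
components per intersection:
  A1: {{a},{e},{f},{a,b},{a,d},{a,e},{a,f},{b,e},{d,e},{d,f},{e,f},{a,b,e},{d,e,f}} {{c}}
  A2: {{e},{a,e},{b,e},{d,e},{e,f},{a,b,e},{d,e,f}}
  A3: {{b},{e},{a,b},{a,e},{b,e},{d,e},{e,f},{a,b,e},{d,e,f}} {{c}}
  A4: {{a},{a,b},{a,d},{a,e},{a,f},{a,b,e}} {{c}}
  A5: {{c}} {{d},{e},{a,d},{a,e},{b,e},{d,e},{d,f},{e,f},{a,b,e},{d,e,f}}
  A12: {{e},{a,e},{b,e},{d,e},{e,f},{a,b,e},{d,e,f}}
  A13: {{c}} {{e},{a,b},{a,e},{b,e},{d,e},{e,f},{a,b,e},{d,e,f}}
  A14: {{a},{a,b},{a,d},{a,e},{a,f},{a,b,e}} {{c}}
  A15: {{c}} {{e},{a,e},{b,e},{d,e},{d,f},{e,f},{a,b,e},{d,e,f}} {{a,d}}
  A23: {{e},{a,e},{b,e},{d,e},{e,f},{a,b,e},{d,e,f}}
  A24: {{a,e},{a,b,e}}
  A25: {{e},{a,e},{b,e},{d,e},{e,f},{a,b,e},{d,e,f}}
  A34: {{c}} {{a,b},{a,e},{a,b,e}}
  A35: {{c}} {{e},{a,e},{b,e},{d,e},{e,f},{a,b,e},{d,e,f}}
  A45: {{c}} {{a,d}} {{a,e},{a,b,e}}
  A123: {{e},{a,e},{b,e},{d,e},{e,f},{a,b,e},{d,e,f}}
  A124: {{a,e},{a,b,e}}
  A125: {{e},{a,e},{b,e},{d,e},{e,f},{a,b,e},{d,e,f}}
  A134: {{c}} {{a,b},{a,e},{a,b,e}}
  A135: {{c}} {{e},{a,e},{b,e},{d,e},{e,f},{a,b,e},{d,e,f}}
  A145: {{c}} {{a,d}} {{a,e},{a,b,e}}
  A234: {{a,e},{a,b,e}}
  A235: {{e},{a,e},{b,e},{d,e},{e,f},{a,b,e},{d,e,f}}
  A245: {{a,e},{a,b,e}}
  A345: {{c}} {{a,e},{a,b,e}}
  A1234: {{a,e},{a,b,e}}
  A1235: {{e},{a,e},{b,e},{d,e},{e,f},{a,b,e},{d,e,f}}
  A1245: {{a,e},{a,b,e}}
  A1345: {{c}} {{a,e},{a,b,e}}
  A2345: {{a,e},{a,b,e}}
  A12345: {{a,e},{a,b,e}}
C dims 9,18,15,6; δ0: rk 7, SNF 1^7; δ1: rk 10, SNF 1^10; δ2: rk 5, SNF 1^5
degree 0: 9−7−0 = 2 → Ȟ^0 ≅ Z^2
degree 1: 18−10−7 = 1 → Ȟ^1 ≅ Z
degree 2: 15−5−10 = 0 → Ȟ^2 ≅ 0

Ȟ^0 = Z^2,  Ȟ^1 = Z,  Ȟ^2 = 0


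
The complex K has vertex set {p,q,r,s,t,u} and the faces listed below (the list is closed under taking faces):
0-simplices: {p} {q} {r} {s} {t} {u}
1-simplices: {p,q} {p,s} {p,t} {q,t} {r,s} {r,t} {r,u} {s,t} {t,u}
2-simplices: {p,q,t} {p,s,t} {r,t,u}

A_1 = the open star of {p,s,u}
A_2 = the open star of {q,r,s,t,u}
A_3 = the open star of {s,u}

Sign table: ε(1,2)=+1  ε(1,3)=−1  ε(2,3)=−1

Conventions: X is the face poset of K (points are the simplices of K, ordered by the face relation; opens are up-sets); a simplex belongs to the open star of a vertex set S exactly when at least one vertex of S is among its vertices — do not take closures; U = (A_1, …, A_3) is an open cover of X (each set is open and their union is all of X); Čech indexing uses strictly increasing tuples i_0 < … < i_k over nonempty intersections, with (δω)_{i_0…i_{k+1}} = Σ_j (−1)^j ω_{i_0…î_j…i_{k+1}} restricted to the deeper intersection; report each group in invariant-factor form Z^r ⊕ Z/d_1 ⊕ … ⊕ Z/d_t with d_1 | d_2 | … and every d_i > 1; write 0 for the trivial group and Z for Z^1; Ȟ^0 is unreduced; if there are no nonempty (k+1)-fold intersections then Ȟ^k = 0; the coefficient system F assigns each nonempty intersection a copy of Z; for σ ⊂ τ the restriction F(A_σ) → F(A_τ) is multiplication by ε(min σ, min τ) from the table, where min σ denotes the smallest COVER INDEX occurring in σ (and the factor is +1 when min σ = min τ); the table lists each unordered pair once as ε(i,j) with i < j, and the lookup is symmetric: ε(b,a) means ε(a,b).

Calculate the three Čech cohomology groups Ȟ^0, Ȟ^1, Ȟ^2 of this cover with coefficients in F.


intersection data:
  A1={{p},{s},{u},{p,q},{p,s},{p,t},{r,s},{r,u},{s,t},{t,u},{p,q,t},{p,s,t},{r,t,u}} A2={{q},{r},{s},{t},{u},{p,q},{p,s},{p,t},{q,t},{r,s},{r,t},{r,u},{s,t},{t,u},{p,q,t},{p,s,t},{r,t,u}} A3={{s},{u},{p,s},{r,s},{r,u},{s,t},{t,u},{p,s,t},{r,t,u}}
  A12={{s},{u},{p,q},{p,s},{p,t},{r,s},{r,u},{s,t},{t,u},{p,q,t},{p,s,t},{r,t,u}} A13={{s},{u},{p,s},{r,s},{r,u},{s,t},{t,u},{p,s,t},{r,t,u}} A23={{s},{u},{p,s},{r,s},{r,u},{s,t},{t,u},{p,s,t},{r,t,u}}
  A123={{s},{u},{p,s},{r,s},{r,u},{s,t},{t,u},{p,s,t},{r,t,u}}
C dims 3,3,1; δ0: rk 2, SNF 1^2; δ1: rk 1, SNF 1^1
Ȟ^0 = (3 − 2) − 0 = 1, so Ȟ^0 ≅ Z
Ȟ^1 = (3 − 1) − 2 = 0, so Ȟ^1 ≅ 0
Ȟ^2 = (1 − 0) − 1 = 0, so Ȟ^2 ≅ 0

Ȟ^0 = Z; Ȟ^1 = 0; Ȟ^2 = 0


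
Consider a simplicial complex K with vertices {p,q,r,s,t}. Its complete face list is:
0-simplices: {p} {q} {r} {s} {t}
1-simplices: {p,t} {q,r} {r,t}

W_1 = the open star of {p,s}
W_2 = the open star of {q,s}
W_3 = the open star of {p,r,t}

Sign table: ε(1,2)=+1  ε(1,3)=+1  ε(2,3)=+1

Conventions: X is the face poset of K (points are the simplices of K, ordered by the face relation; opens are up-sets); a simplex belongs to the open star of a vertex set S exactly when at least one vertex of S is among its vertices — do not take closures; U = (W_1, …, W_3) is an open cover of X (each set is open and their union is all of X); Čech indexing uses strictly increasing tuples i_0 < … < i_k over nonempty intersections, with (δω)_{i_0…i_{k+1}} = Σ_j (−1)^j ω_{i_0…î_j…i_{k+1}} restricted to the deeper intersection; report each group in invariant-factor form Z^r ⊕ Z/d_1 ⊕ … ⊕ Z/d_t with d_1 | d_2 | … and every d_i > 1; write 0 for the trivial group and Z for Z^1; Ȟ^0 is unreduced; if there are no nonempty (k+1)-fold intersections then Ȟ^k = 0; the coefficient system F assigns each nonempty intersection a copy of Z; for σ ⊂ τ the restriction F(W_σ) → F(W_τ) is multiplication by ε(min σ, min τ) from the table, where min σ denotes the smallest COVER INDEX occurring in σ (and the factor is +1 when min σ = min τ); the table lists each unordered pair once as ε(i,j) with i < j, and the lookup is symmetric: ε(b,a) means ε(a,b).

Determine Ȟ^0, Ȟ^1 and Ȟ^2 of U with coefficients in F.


Ȟ^0(U;F) ≅ Z,  Ȟ^1(U;F) ≅ Z,  Ȟ^2(U;F) ≅ 0

nonempty intersections:
  W1={{p},{s},{p,t}} W2={{q},{s},{q,r}} W3={{p},{r},{t},{p,t},{q,r},{r,t}}
  W12={{s}} W13={{p},{p,t}} W23={{q,r}}
C dims 3,3; δ0: rk 2, SNF 1^2
Ȟ^0: (3−2)−0=1 ⇒ Z
Ȟ^1: (3−0)−2=1 ⇒ Z
Ȟ^2: (0−0)−0=0 ⇒ 0


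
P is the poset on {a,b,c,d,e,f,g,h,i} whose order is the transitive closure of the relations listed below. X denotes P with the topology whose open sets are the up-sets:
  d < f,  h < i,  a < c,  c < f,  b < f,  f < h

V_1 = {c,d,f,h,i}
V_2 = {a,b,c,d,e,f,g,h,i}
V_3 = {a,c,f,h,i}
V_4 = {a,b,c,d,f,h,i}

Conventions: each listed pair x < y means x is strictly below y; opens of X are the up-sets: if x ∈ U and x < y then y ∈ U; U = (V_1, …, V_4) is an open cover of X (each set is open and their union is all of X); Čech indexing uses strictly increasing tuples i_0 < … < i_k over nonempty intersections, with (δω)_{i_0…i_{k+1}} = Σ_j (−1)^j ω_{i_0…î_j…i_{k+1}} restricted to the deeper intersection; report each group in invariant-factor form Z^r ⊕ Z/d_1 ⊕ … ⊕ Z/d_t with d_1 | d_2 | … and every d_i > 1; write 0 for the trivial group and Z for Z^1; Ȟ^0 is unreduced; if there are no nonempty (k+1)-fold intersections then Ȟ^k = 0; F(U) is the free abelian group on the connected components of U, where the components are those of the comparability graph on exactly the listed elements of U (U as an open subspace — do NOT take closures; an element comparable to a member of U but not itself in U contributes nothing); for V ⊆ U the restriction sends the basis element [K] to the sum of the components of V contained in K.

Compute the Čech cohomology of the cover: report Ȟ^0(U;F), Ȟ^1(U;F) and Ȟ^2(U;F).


Ȟ^0(U;F) ≅ Z^3, Ȟ^1(U;F) ≅ 0, Ȟ^2(U;F) ≅ 0

nonempty overlaps:
  V12={c,d,f,h,i} V13={c,f,h,i} V14={c,d,f,h,i} V23={a,c,f,h,i} V24={a,b,c,d,f,h,i} V34={a,c,f,h,i}
  V123={c,f,h,i} V124={c,d,f,h,i} V134={c,f,h,i} V234={a,c,f,h,i}
  V1234={c,f,h,i}
components per intersection:
  V1: {c,d,f,h,i}
  V2: {a,b,c,d,f,h,i} {e} {g}
  V3: {a,c,f,h,i}
  V4: {a,b,c,d,f,h,i}
  V12: {c,d,f,h,i}
  V13: {c,f,h,i}
  V14: {c,d,f,h,i}
  V23: {a,c,f,h,i}
  V24: {a,b,c,d,f,h,i}
  V34: {a,c,f,h,i}
  V123: {c,f,h,i}
  V124: {c,d,f,h,i}
  V134: {c,f,h,i}
  V234: {a,c,f,h,i}
  V1234: {c,f,h,i}
C dims 6,6,4,1; δ0: rk 3, SNF 1^3; δ1: rk 3, SNF 1^3; δ2: rk 1, SNF 1^1
degree 0: 6−3−0 = 3 → Ȟ^0 ≅ Z^3
degree 1: 6−3−3 = 0 → Ȟ^1 ≅ 0
degree 2: 4−1−3 = 0 → Ȟ^2 ≅ 0


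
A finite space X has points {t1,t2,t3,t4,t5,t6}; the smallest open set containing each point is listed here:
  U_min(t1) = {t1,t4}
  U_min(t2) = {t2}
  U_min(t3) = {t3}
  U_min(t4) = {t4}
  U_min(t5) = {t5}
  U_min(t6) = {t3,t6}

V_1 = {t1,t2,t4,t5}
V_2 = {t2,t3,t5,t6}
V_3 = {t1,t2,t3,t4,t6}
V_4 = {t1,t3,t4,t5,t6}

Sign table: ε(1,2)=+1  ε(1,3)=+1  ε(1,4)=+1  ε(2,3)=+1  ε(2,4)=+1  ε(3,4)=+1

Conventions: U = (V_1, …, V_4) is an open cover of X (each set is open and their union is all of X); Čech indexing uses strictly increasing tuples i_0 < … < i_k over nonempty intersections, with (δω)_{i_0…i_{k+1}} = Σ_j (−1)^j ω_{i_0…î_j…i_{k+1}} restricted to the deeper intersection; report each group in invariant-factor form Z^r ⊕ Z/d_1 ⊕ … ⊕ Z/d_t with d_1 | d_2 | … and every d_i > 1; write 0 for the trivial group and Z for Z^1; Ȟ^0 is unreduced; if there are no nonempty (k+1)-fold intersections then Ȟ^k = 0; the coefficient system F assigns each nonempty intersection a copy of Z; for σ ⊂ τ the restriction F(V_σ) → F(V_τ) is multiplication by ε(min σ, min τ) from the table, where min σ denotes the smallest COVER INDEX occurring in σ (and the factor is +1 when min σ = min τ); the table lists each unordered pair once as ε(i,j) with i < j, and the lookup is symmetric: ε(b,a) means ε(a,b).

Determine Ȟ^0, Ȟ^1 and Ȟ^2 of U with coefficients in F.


Ȟ^0 = Z, Ȟ^1 = 0, Ȟ^2 = Z

intersection data:
  V12={t2,t5} V13={t1,t2,t4} V14={t1,t4,t5} V23={t2,t3,t6} V24={t3,t5,t6} V34={t1,t3,t4,t6}
  V123={t2} V124={t5} V134={t1,t4} V234={t3,t6}
C dims 4,6,4; δ0: rk 3, SNF 1^3; δ1: rk 3, SNF 1^3
Ȟ^0 = (4 − 3) − 0 = 1, so Ȟ^0 ≅ Z
Ȟ^1 = (6 − 3) − 3 = 0, so Ȟ^1 ≅ 0
Ȟ^2 = (4 − 0) − 3 = 1, so Ȟ^2 ≅ Z


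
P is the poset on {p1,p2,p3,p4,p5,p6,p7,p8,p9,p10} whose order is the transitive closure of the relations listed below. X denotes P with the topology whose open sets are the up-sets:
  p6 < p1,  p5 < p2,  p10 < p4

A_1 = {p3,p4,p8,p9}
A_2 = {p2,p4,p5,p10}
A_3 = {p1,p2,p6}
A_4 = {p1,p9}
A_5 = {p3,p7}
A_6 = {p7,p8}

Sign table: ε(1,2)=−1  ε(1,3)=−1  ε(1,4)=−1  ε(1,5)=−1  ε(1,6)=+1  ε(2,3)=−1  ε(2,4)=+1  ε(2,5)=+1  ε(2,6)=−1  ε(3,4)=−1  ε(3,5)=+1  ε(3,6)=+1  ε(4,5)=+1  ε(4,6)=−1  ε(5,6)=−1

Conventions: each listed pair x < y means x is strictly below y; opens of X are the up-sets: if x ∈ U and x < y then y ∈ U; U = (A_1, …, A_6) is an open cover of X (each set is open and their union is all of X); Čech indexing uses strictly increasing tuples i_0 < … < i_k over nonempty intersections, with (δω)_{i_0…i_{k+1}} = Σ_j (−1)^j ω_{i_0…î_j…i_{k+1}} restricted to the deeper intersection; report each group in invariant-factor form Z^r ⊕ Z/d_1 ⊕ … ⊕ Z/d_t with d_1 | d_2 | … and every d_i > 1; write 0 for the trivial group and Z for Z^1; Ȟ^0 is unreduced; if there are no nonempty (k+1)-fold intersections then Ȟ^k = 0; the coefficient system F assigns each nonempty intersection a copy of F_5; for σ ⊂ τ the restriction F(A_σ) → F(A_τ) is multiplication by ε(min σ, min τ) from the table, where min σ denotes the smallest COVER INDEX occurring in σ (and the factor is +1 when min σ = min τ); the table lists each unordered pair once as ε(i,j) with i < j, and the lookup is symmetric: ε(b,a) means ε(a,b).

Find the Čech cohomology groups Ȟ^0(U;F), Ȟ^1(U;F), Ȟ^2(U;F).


nerve of the cover:
  A12={p4} A14={p9} A15={p3} A16={p8} A23={p2} A34={p1} A56={p7}
C dims 6,7; δ0: rk_F5 5
Ȟ^0 = (6 − 5) − 0 = 1, so Ȟ^0 ≅ Z/5
Ȟ^1 = (7 − 0) − 5 = 2, so Ȟ^1 ≅ Z/5 ⊕ Z/5
Ȟ^2 = (0 − 0) − 0 = 0, so Ȟ^2 ≅ 0

Ȟ^0(U;F) ≅ Z/5; Ȟ^1(U;F) ≅ Z/5 ⊕ Z/5; Ȟ^2(U;F) ≅ 0


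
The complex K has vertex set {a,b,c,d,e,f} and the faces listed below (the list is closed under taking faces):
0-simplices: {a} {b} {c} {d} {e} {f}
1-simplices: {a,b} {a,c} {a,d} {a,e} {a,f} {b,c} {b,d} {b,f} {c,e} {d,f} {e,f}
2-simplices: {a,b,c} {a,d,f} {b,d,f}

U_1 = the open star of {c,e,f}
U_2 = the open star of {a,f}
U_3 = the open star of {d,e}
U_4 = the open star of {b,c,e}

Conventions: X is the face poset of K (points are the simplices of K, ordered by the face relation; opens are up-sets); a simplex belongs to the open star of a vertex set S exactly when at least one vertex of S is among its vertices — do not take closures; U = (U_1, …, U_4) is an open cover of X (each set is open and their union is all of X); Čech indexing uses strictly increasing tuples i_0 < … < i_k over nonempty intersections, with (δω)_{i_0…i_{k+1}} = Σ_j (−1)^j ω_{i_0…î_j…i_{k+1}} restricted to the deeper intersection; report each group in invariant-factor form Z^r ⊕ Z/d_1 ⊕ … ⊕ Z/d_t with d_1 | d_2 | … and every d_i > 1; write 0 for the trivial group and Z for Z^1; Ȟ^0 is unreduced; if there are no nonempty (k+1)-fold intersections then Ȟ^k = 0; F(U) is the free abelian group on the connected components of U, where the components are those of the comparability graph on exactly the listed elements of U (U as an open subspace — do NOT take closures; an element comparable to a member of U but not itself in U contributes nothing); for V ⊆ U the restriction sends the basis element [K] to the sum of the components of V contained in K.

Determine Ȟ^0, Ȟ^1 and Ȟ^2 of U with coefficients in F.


nerve simplices:
  U1={{c},{e},{f},{a,c},{a,e},{a,f},{b,c},{b,f},{c,e},{d,f},{e,f},{a,b,c},{a,d,f},{b,d,f}} U2={{a},{f},{a,b},{a,c},{a,d},{a,e},{a,f},{b,f},{d,f},{e,f},{a,b,c},{a,d,f},{b,d,f}} U3={{d},{e},{a,d},{a,e},{b,d},{c,e},{d,f},{e,f},{a,d,f},{b,d,f}} U4={{b},{c},{e},{a,b},{a,c},{a,e},{b,c},{b,d},{b,f},{c,e},{e,f},{a,b,c},{b,d,f}}
  U12={{f},{a,c},{a,e},{a,f},{b,f},{d,f},{e,f},{a,b,c},{a,d,f},{b,d,f}} U13={{e},{a,e},{c,e},{d,f},{e,f},{a,d,f},{b,d,f}} U14={{c},{e},{a,c},{a,e},{b,c},{b,f},{c,e},{e,f},{a,b,c},{b,d,f}} U23={{a,d},{a,e},{d,f},{e,f},{a,d,f},{b,d,f}} U24={{a,b},{a,c},{a,e},{b,f},{e,f},{a,b,c},{b,d,f}} U34={{e},{a,e},{b,d},{c,e},{e,f},{b,d,f}}
  U123={{a,e},{d,f},{e,f},{a,d,f},{b,d,f}} U124={{a,c},{a,e},{b,f},{e,f},{a,b,c},{b,d,f}} U134={{e},{a,e},{c,e},{e,f},{b,d,f}} U234={{a,e},{e,f},{b,d,f}}
  U1234={{a,e},{e,f},{b,d,f}}
components per intersection:
  U1: {{c},{e},{f},{a,c},{a,e},{a,f},{b,c},{b,f},{c,e},{d,f},{e,f},{a,b,c},{a,d,f},{b,d,f}}
  U2: {{a},{f},{a,b},{a,c},{a,d},{a,e},{a,f},{b,f},{d,f},{e,f},{a,b,c},{a,d,f},{b,d,f}}
  U3: {{d},{a,d},{b,d},{d,f},{a,d,f},{b,d,f}} {{e},{a,e},{c,e},{e,f}}
  U4: {{b},{c},{e},{a,b},{a,c},{a,e},{b,c},{b,d},{b,f},{c,e},{e,f},{a,b,c},{b,d,f}}
  U12: {{f},{a,f},{b,f},{d,f},{e,f},{a,d,f},{b,d,f}} {{a,c},{a,b,c}} {{a,e}}
  U13: {{e},{a,e},{c,e},{e,f}} {{d,f},{a,d,f},{b,d,f}}
  U14: {{c},{e},{a,c},{a,e},{b,c},{c,e},{e,f},{a,b,c}} {{b,f},{b,d,f}}
  U23: {{a,d},{d,f},{a,d,f},{b,d,f}} {{a,e}} {{e,f}}
  U24: {{a,b},{a,c},{a,b,c}} {{a,e}} {{b,f},{b,d,f}} {{e,f}}
  U34: {{e},{a,e},{c,e},{e,f}} {{b,d},{b,d,f}}
  U123: {{a,e}} {{d,f},{a,d,f},{b,d,f}} {{e,f}}
  U124: {{a,c},{a,b,c}} {{a,e}} {{b,f},{b,d,f}} {{e,f}}
  U134: {{e},{a,e},{c,e},{e,f}} {{b,d,f}}
  U234: {{a,e}} {{e,f}} {{b,d,f}}
  U1234: {{a,e}} {{e,f}} {{b,d,f}}
C dims 5,16,12,3; δ0: rk 4, SNF 1^4; δ1: rk 9, SNF 1^9; δ2: rk 3, SNF 1^3
degree 0: 5−4−0 = 1 → Ȟ^0 ≅ Z
degree 1: 16−9−4 = 3 → Ȟ^1 ≅ Z^3
degree 2: 12−3−9 = 0 → Ȟ^2 ≅ 0

Ȟ^0 ≅ Z, Ȟ^1 ≅ Z^3, Ȟ^2 ≅ 0


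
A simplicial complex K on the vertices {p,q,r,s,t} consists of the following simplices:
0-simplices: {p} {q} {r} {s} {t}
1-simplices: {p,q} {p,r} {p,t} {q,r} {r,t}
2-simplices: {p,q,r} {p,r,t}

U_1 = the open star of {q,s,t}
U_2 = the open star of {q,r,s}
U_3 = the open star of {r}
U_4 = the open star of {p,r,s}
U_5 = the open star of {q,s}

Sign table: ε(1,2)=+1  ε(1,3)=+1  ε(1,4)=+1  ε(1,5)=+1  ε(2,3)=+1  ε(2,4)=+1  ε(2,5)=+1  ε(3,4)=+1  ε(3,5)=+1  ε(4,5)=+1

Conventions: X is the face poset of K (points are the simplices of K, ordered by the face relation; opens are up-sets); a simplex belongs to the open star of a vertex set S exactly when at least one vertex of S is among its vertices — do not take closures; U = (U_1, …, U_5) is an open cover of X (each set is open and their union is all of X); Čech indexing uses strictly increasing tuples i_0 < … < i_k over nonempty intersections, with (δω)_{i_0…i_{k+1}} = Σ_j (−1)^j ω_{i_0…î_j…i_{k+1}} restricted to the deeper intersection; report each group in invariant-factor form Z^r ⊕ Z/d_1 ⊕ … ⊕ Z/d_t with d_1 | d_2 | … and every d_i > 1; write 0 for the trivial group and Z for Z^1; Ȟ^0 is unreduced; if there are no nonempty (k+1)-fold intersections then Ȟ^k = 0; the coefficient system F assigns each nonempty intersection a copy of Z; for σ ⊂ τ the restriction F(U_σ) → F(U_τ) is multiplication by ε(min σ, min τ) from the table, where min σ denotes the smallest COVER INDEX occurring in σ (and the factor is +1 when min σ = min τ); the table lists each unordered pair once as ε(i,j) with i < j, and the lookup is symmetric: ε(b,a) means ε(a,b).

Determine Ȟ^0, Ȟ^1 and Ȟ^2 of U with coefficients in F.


Ȟ^0(U;F) ≅ Z; Ȟ^1(U;F) ≅ 0; Ȟ^2(U;F) ≅ 0

intersection data:
  U1={{q},{s},{t},{p,q},{p,t},{q,r},{r,t},{p,q,r},{p,r,t}} U2={{q},{r},{s},{p,q},{p,r},{q,r},{r,t},{p,q,r},{p,r,t}} U3={{r},{p,r},{q,r},{r,t},{p,q,r},{p,r,t}} U4={{p},{r},{s},{p,q},{p,r},{p,t},{q,r},{r,t},{p,q,r},{p,r,t}} U5={{q},{s},{p,q},{q,r},{p,q,r}}
  U12={{q},{s},{p,q},{q,r},{r,t},{p,q,r},{p,r,t}} U13={{q,r},{r,t},{p,q,r},{p,r,t}} U14={{s},{p,q},{p,t},{q,r},{r,t},{p,q,r},{p,r,t}} U15={{q},{s},{p,q},{q,r},{p,q,r}} U23={{r},{p,r},{q,r},{r,t},{p,q,r},{p,r,t}} U24={{r},{s},{p,q},{p,r},{q,r},{r,t},{p,q,r},{p,r,t}} U25={{q},{s},{p,q},{q,r},{p,q,r}} U34={{r},{p,r},{q,r},{r,t},{p,q,r},{p,r,t}} U35={{q,r},{p,q,r}} U45={{s},{p,q},{q,r},{p,q,r}}
  U123={{q,r},{r,t},{p,q,r},{p,r,t}} U124={{s},{p,q},{q,r},{r,t},{p,q,r},{p,r,t}} U125={{q},{s},{p,q},{q,r},{p,q,r}} U134={{q,r},{r,t},{p,q,r},{p,r,t}} U135={{q,r},{p,q,r}} U145={{s},{p,q},{q,r},{p,q,r}} U234={{r},{p,r},{q,r},{r,t},{p,q,r},{p,r,t}} U235={{q,r},{p,q,r}} U245={{s},{p,q},{q,r},{p,q,r}} U345={{q,r},{p,q,r}}
  U1234={{q,r},{r,t},{p,q,r},{p,r,t}} U1235={{q,r},{p,q,r}} U1245={{s},{p,q},{q,r},{p,q,r}} U1345={{q,r},{p,q,r}} U2345={{q,r},{p,q,r}}
  U12345={{q,r},{p,q,r}}
C dims 5,10,10,5; δ0: rk 4, SNF 1^4; δ1: rk 6, SNF 1^6; δ2: rk 4, SNF 1^4
Ȟ^0 = (5 − 4) − 0 = 1, so Ȟ^0 ≅ Z
Ȟ^1 = (10 − 6) − 4 = 0, so Ȟ^1 ≅ 0
Ȟ^2 = (10 − 4) − 6 = 0, so Ȟ^2 ≅ 0


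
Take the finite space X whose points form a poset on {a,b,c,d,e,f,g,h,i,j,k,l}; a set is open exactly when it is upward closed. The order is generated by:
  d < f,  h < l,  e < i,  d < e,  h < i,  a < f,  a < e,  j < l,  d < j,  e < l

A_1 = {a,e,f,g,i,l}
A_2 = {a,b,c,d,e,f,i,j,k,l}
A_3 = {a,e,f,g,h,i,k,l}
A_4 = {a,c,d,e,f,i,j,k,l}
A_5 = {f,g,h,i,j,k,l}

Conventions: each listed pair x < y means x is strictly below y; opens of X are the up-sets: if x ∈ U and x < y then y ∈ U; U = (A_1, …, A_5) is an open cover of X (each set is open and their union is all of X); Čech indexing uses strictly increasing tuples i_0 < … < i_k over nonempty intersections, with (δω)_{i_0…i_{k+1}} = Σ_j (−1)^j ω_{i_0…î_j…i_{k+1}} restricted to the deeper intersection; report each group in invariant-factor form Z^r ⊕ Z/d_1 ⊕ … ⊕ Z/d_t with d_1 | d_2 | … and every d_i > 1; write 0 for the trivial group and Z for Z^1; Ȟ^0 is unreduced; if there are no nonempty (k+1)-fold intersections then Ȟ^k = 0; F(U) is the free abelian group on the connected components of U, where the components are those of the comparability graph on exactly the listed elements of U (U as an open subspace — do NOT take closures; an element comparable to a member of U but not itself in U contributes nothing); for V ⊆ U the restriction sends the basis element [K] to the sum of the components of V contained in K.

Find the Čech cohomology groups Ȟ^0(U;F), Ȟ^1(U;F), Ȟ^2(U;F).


nerve simplices:
  A12={a,e,f,i,l} A13={a,e,f,g,i,l} A14={a,e,f,i,l} A15={f,g,i,l} A23={a,e,f,i,k,l} A24={a,c,d,e,f,i,j,k,l} A25={f,i,j,k,l} A34={a,e,f,i,k,l} A35={f,g,h,i,k,l} A45={f,i,j,k,l}
  A123={a,e,f,i,l} A124={a,e,f,i,l} A125={f,i,l} A134={a,e,f,i,l} A135={f,g,i,l} A145={f,i,l} A234={a,e,f,i,k,l} A235={f,i,k,l} A245={f,i,j,k,l} A345={f,i,k,l}
  A1234={a,e,f,i,l} A1235={f,i,l} A1245={f,i,l} A1345={f,i,l} A2345={f,i,k,l}
  A12345={f,i,l}
components per intersection:
  A1: {a,e,f,i,l} {g}
  A2: {a,d,e,f,i,j,l} {b} {c} {k}
  A3: {a,e,f,h,i,l} {g} {k}
  A4: {a,d,e,f,i,j,l} {c} {k}
  A5: {f} {g} {h,i,j,l} {k}
  A12: {a,e,f,i,l}
  A13: {a,e,f,i,l} {g}
  A14: {a,e,f,i,l}
  A15: {f} {g} {i} {l}
  A23: {a,e,f,i,l} {k}
  A24: {a,d,e,f,i,j,l} {c} {k}
  A25: {f} {i} {j,l} {k}
  A34: {a,e,f,i,l} {k}
  A35: {f} {g} {h,i,l} {k}
  A45: {f} {i} {j,l} {k}
  A123: {a,e,f,i,l}
  A124: {a,e,f,i,l}
  A125: {f} {i} {l}
  A134: {a,e,f,i,l}
  A135: {f} {g} {i} {l}
  A145: {f} {i} {l}
  A234: {a,e,f,i,l} {k}
  A235: {f} {i} {k} {l}
  A245: {f} {i} {j,l} {k}
  A345: {f} {i} {k} {l}
  A1234: {a,e,f,i,l}
  A1235: {f} {i} {l}
  A1245: {f} {i} {l}
  A1345: {f} {i} {l}
  A2345: {f} {i} {k} {l}
  A12345: {f} {i} {l}
C dims 16,27,27,14; δ0: rk 11, SNF 1^11; δ1: rk 16, SNF 1^16; δ2: rk 11, SNF 1^11
degree 0: 16−11−0 = 5 → Ȟ^0 ≅ Z^5
degree 1: 27−16−11 = 0 → Ȟ^1 ≅ 0
degree 2: 27−11−16 = 0 → Ȟ^2 ≅ 0

Ȟ^0(U;F) ≅ Z^5; Ȟ^1(U;F) ≅ 0; Ȟ^2(U;F) ≅ 0


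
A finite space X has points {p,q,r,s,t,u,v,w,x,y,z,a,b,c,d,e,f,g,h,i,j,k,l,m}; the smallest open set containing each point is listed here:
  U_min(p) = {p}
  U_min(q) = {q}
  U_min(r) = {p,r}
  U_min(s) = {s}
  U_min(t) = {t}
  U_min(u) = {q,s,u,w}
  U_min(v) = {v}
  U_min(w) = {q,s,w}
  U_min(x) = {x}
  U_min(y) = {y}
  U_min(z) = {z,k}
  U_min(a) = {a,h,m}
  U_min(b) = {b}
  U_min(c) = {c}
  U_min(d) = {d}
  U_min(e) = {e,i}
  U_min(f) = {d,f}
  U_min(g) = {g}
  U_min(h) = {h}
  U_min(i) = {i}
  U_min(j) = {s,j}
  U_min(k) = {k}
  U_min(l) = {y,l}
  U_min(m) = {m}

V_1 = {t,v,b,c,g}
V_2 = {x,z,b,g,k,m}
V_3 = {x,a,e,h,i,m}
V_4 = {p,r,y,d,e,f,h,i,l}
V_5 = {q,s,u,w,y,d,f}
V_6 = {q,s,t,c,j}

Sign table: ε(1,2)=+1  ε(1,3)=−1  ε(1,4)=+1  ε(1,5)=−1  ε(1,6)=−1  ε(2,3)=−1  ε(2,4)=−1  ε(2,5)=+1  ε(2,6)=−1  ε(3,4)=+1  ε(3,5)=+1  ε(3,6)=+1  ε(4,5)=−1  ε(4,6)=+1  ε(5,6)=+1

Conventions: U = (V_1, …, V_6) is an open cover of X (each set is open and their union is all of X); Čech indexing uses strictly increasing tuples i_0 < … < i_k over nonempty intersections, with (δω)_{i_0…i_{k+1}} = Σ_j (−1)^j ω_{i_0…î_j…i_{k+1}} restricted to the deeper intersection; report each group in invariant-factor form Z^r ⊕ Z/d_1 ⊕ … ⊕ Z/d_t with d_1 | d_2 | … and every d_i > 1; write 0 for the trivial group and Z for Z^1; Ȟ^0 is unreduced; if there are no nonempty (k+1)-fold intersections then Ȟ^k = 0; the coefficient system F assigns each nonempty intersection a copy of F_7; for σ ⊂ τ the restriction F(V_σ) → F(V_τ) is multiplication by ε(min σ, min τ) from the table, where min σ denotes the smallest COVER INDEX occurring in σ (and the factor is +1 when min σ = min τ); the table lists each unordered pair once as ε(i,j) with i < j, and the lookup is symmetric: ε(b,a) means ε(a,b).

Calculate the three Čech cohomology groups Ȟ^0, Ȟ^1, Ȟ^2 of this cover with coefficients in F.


nerve of the cover:
  V12={b,g} V16={t,c} V23={x,m} V34={e,h,i} V45={y,d,f} V56={q,s}
C dims 6,6; δ0: rk_F7 6
Ȟ^0 = (6 − 6) − 0 = 0, so Ȟ^0 ≅ 0
Ȟ^1 = (6 − 0) − 6 = 0, so Ȟ^1 ≅ 0
Ȟ^2 = (0 − 0) − 0 = 0, so Ȟ^2 ≅ 0

Ȟ^0 = 0,  Ȟ^1 = 0,  Ȟ^2 = 0
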